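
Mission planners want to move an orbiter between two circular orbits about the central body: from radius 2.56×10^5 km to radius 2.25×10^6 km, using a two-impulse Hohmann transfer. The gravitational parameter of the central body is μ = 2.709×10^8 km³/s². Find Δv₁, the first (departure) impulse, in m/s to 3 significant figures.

Δv₁ = 11100 m/s

Transfer-ellipse semi-major axis a_t = (r₁ + r₂)/2 = (2.560×10^5 + 2.250×10^6)/2 = 1.253×10^6 km.
Circular speed at r = 2.560×10^5 km: v_c = √(μ/r) = 32.53 km/s.
Vis-viva on the transfer ellipse at r = 2.560×10^5 km gives v_t = √[μ(2/r − 1/a_t)] = 43.59 km/s.
Δv₁ = |v_t − v_c| = |43.59 − 32.53| = 11.06 km/s.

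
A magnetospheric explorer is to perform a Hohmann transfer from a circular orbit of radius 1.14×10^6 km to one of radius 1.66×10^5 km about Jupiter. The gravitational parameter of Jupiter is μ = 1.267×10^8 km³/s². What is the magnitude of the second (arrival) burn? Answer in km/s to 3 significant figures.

Semi-major axis of the transfer orbit: a_t = (1.140×10^6 + 1.660×10^5)/2 = 6.530×10^5 km.
On the circular orbit at r = 1.660×10^5 km, v_c = √(μ/r) = 27.627 km/s.
Vis-viva on the transfer ellipse at r = 1.660×10^5 km gives v_t = √[μ(2/r − 1/a_t)] = 36.503 km/s.
Δv₂ = |v_t − v_c| = |36.503 − 27.627| = 8.876 km/s.

Δv₂ = 8.88 km/s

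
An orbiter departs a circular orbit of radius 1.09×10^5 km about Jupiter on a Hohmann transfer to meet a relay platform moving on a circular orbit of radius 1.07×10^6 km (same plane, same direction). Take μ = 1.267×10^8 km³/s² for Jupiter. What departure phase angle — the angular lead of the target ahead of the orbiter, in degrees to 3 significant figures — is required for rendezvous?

The Hohmann ellipse has a_t = (r₁ + r₂)/2 = 5.895×10^5 km.
The half-period of the transfer ellipse is t = π√(a_t³/μ) = 1.2632×10^5 s.
The target's mean motion on its circular orbit is ω₂ = √(μ/r₂³) = 1.0170×10^-5 rad/s.
Angle swept by the target during transfer: ω₂·t = 1.2847 rad = 73.61°.
The orbiter traverses 180° on the transfer ellipse, so the target must lead by 180° − 73.61° = 106°.

φ = 106°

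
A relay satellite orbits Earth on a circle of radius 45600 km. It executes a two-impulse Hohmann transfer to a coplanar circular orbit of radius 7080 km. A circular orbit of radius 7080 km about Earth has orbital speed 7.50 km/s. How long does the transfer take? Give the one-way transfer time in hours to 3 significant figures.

t = 5.91 hours

From the circular-orbit relation v² = μ/r at r = 7080 km: μ = v²r = (7.50)² × 7080 = 3.98250×10^5 km³/s².
Transfer-ellipse semi-major axis a_t = (r₁ + r₂)/2 = (45600 + 7080)/2 = 26340 km.
By Kepler's third law the transfer-orbit period is T = 2π√(a_t³/μ), so t = T/2 = 21280 s.
Converting: 21280 s ÷ 3600 s/hour = 5.91 hours.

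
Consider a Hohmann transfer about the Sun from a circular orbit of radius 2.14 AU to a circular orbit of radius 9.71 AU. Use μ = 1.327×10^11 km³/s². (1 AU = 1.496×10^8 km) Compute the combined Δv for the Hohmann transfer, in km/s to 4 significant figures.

In km: r₁ = 2.14 × 1.496×10^8 = 3.20144×10^8 km; r₂ = 9.71 × 1.496×10^8 = 1.452616×10^9 km.
Semi-major axis of the transfer orbit: a_t = (3.20144×10^8 + 1.452616×10^9)/2 = 8.8638×10^8 km.
At r₁ the circular-orbit speed is v₁ = √(μ/r₁) = 20.359 km/s.
On the transfer ellipse at r₁, vis-viva gives v_p = √[μ(2/r₁ − 1/a_t)] = 26.063 km/s.
First burn Δv₁ = |v_p − v₁| = 5.704 km/s.
Circular speed at r₂: v₂ = √(μ/r₂) = 9.558 km/s.
Transfer-orbit speed at r₂: v_a = √[μ(2/r₂ − 1/a_t)] = 5.744 km/s.
Second burn Δv₂ = |v₂ − v_a| = 3.814 km/s.
Total Δv = Δv₁ + Δv₂ = 9.518 km/s.

Δv = 9.518 km/s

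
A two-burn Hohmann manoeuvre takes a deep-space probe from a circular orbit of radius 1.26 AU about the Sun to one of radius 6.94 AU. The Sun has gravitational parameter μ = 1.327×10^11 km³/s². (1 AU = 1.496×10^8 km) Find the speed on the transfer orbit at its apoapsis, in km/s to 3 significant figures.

v = 6.27 km/s

In km: r₁ = 1.26 × 1.496×10^8 = 1.88496×10^8 km; r₂ = 6.94 × 1.496×10^8 = 1.038224×10^9 km.
The Hohmann ellipse has a_t = (r₁ + r₂)/2 = 6.1336×10^8 km.
At apoapsis, r = 1.038224×10^9 km.
Vis-viva: v = √[μ(2/r − 1/a_t)] = √[1.327×10^11 × (2/1.038224×10^9 − 1/6.1336×10^8)] = 6.267 km/s.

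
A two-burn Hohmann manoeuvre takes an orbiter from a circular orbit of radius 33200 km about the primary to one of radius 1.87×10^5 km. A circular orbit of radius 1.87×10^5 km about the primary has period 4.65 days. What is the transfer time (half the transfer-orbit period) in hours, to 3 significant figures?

From Kepler's third law T² = 4π²r³/μ at r = 1.87×10^5 km, T = 4.65 days = 4.65 × 86400 s = 4.0176×10^5 s: μ = 4π²r³/T² = 1.59938×10^6 km³/s².
Transfer-ellipse semi-major axis a_t = (r₁ + r₂)/2 = (33200 + 1.870×10^5)/2 = 1.101×10^5 km.
By Kepler's third law the transfer-orbit period is T = 2π√(a_t³/μ), so t = T/2 = 90750 s.
Converting: 90750 s ÷ 3600 s/hour = 25.2 hours.

t = 25.2 hours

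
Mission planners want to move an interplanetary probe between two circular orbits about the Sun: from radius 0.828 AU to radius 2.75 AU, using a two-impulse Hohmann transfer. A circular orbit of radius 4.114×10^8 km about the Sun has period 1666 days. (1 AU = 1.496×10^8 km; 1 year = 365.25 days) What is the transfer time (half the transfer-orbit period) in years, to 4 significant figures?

t = 1.197 years

From Kepler's third law T² = 4π²r³/μ at r = 4.114×10^8 km, T = 1666 days = 1666 × 86400 s = 1.439424×10^8 s: μ = 4π²r³/T² = 1.32671×10^11 km³/s².
In km: r₁ = 0.828 × 1.496×10^8 = 1.238688×10^8 km; r₂ = 2.75 × 1.496×10^8 = 4.114×10^8 km.
Transfer-ellipse semi-major axis a_t = (r₁ + r₂)/2 = (1.238688×10^8 + 4.114×10^8)/2 = 2.676344×10^8 km.
Transfer time t = π√(a_t³/μ) = π√((2.676344×10^8)³ / 1.32671×10^11) = 3.776×10^7 s.
Converting: 3.776×10^7 s ÷ 3.15576×10^7 s/year (365.25 × 86400) = 1.197 years.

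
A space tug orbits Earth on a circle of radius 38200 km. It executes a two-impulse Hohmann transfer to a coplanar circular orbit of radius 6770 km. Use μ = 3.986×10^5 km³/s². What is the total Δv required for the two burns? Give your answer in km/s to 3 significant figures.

Δv = 3.79 km/s

Transfer-ellipse semi-major axis a_t = (r₁ + r₂)/2 = (38200 + 6770)/2 = 22485 km.
At r₁ the circular-orbit speed is v₁ = √(μ/r₁) = 3.230 km/s.
Transfer-orbit speed at r₁ (vis-viva equation): v_a = √[μ(2/r₁ − 1/a_t)] = 1.772 km/s.
First burn Δv₁ = |v_a − v₁| = 1.458 km/s.
Circular speed at r₂: v₂ = √(μ/r₂) = 7.6732 km/s.
Transfer-orbit speed at r₂: v_p = √[μ(2/r₂ − 1/a_t)] = 10.001 km/s.
Second burn Δv₂ = |v₂ − v_p| = 2.328 km/s.
Δv = Δv₁ + Δv₂ = 1.458 + 2.328 = 3.786 km/s.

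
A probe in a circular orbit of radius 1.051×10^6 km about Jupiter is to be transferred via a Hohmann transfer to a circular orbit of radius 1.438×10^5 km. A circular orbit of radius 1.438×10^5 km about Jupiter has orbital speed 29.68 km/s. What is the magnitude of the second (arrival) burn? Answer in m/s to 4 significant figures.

From the circular-orbit relation v² = μ/r at r = 1.438×10^5 km: μ = v²r = (29.68)² × 1.438×10^5 = 1.26674×10^8 km³/s².
Transfer-ellipse semi-major axis a_t = (r₁ + r₂)/2 = (1.051×10^6 + 1.438×10^5)/2 = 5.974×10^5 km.
On the circular orbit at r = 1.438×10^5 km, v_c = √(μ/r) = 29.680 km/s.
Transfer-orbit speed at the same r (vis-viva, a = a_t): v_t = √[μ(2/r − 1/a_t)] = 39.367 km/s.
Δv₂ = |v_t − v_c| = |39.367 − 29.680| = 9.687 km/s.

Δv₂ = 9687 m/s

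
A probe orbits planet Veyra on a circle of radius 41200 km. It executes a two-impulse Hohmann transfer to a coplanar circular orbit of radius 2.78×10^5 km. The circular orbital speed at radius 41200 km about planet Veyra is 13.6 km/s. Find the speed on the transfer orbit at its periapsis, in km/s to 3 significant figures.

From the circular-orbit relation v² = μ/r at r = 41200 km: μ = v²r = (13.6)² × 41200 = 7.62035×10^6 km³/s².
Transfer-ellipse semi-major axis a_t = (r₁ + r₂)/2 = (41200 + 2.780×10^5)/2 = 1.596×10^5 km.
The periapsis of the transfer ellipse is at r = 41200 km.
From the vis-viva equation, v = √[μ(2/r − 1/a_t)] = 17.95 km/s.

v = 17.9 km/s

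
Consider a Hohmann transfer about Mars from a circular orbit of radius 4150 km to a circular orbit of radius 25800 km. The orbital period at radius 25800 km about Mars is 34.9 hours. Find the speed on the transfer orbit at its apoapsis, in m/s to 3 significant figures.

From Kepler's third law T² = 4π²r³/μ at r = 25800 km, T = 34.9 hours = 34.9 × 3600 s = 1.2564×10^5 s: μ = 4π²r³/T² = 42950.0 km³/s².
The Hohmann ellipse has a_t = (r₁ + r₂)/2 = 14975 km.
At apoapsis, r = 25800 km.
From the vis-viva equation, v = √[μ(2/r − 1/a_t)] = 0.6792 km/s.

v = 679 m/s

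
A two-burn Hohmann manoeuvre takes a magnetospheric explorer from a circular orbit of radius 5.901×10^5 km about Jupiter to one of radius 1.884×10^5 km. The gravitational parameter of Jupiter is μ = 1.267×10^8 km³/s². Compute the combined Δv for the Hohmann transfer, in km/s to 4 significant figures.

The Hohmann ellipse has a_t = (r₁ + r₂)/2 = 3.8925×10^5 km.
At r₁ the circular-orbit speed is v₁ = √(μ/r₁) = 14.653 km/s.
On the transfer ellipse at r₁, vis-viva equation gives v_a = √[μ(2/r₁ − 1/a_t)] = 10.194 km/s.
First burn Δv₁ = |v_a − v₁| = 4.459 km/s.
At r₂, v₂ = √(μ/r₂) = 25.933 km/s.
Transfer-orbit speed at r₂: v_p = √[μ(2/r₂ − 1/a_t)] = 31.930 km/s.
Second burn Δv₂ = |v₂ − v_p| = 5.997 km/s.
Total Δv = Δv₁ + Δv₂ = 10.46 km/s.

Δv = 10.46 km/s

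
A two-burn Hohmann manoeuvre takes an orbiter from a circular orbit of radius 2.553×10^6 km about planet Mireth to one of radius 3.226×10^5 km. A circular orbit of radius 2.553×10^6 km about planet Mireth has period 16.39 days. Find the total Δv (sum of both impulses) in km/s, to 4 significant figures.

Δv = 16.56 km/s

From Kepler's third law T² = 4π²r³/μ at r = 2.553×10^6 km, T = 16.39 days = 16.39 × 86400 s = 1.416096×10^6 s: μ = 4π²r³/T² = 3.27587×10^8 km³/s².
Transfer-ellipse semi-major axis a_t = (r₁ + r₂)/2 = (2.553×10^6 + 3.226×10^5)/2 = 1.4378×10^6 km.
Circular speed at r₁: v₁ = √(μ/r₁) = √(3.27587×10^8/2.553×10^6) = 11.328 km/s.
On the transfer ellipse at r₁, v² = μ(2/r − 1/a) gives v_a = √[μ(2/r₁ − 1/a_t)] = 5.3656 km/s.
First burn Δv₁ = |v_a − v₁| = 5.962 km/s.
Circular speed at r₂: v₂ = √(μ/r₂) = 31.866 km/s.
Transfer-orbit speed at r₂: v_p = √[μ(2/r₂ − 1/a_t)] = 42.463 km/s.
Second burn Δv₂ = |v₂ − v_p| = 10.60 km/s.
Total Δv = Δv₁ + Δv₂ = 16.56 km/s.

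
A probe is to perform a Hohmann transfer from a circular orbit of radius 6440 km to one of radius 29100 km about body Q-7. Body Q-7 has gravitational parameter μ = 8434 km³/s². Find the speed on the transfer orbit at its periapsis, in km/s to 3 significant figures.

v = 1.46 km/s

The Hohmann ellipse has a_t = (r₁ + r₂)/2 = 17770 km.
At periapsis, r = 6440 km.
Vis-viva: v = √[μ(2/r − 1/a_t)] = √[8434 × (2/6440 − 1/17770)] = 1.464 km/s.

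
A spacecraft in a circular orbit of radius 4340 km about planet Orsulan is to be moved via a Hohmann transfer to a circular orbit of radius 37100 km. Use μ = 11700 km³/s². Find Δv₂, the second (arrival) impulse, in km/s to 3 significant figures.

Δv₂ = 0.305 km/s

Transfer-ellipse semi-major axis a_t = (r₁ + r₂)/2 = (4340 + 37100)/2 = 20720 km.
On the circular orbit at r = 37100 km, v_c = √(μ/r) = 0.5616 km/s.
Vis-viva on the transfer ellipse at r = 37100 km gives v_t = √[μ(2/r − 1/a_t)] = 0.2570 km/s.
Δv₂ = |v_t − v_c| = |0.2570 − 0.5616| = 0.3046 km/s.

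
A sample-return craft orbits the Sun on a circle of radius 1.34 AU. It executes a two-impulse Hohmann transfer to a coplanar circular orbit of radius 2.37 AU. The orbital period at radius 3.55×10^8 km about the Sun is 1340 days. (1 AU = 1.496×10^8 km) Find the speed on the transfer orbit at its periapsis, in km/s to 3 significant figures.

v = 29.0 km/s

From Kepler's third law T² = 4π²r³/μ at r = 3.55×10^8 km, T = 1340 days = 1340 × 86400 s = 1.15776×10^8 s: μ = 4π²r³/T² = 1.31767×10^11 km³/s².
In km: r₁ = 1.34 × 1.496×10^8 = 2.00464×10^8 km; r₂ = 2.37 × 1.496×10^8 = 3.54552×10^8 km.
Semi-major axis of the transfer orbit: a_t = (2.00464×10^8 + 3.54552×10^8)/2 = 2.77508×10^8 km.
The periapsis of the transfer ellipse is at r = 2.00464×10^8 km.
Applying v² = μ(2/r − 1/a_t): v = 28.98 km/s.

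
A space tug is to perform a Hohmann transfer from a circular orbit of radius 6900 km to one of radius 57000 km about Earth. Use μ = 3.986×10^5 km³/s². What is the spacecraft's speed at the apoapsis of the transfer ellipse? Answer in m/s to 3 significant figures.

Semi-major axis of the transfer orbit: a_t = (6900 + 57000)/2 = 31950 km.
The apoapsis of the transfer ellipse is at r = 57000 km.
Vis-viva: v = √[μ(2/r − 1/a_t)] = √[3.986×10^5 × (2/57000 − 1/31950)] = 1.229 km/s.

v = 1230 m/s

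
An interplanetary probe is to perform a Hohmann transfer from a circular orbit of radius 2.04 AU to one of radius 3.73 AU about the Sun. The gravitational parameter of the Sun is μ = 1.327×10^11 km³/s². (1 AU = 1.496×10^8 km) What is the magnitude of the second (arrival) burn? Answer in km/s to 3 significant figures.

In km: r₁ = 2.04 × 1.496×10^8 = 3.05184×10^8 km; r₂ = 3.73 × 1.496×10^8 = 5.58008×10^8 km.
Transfer-ellipse semi-major axis a_t = (r₁ + r₂)/2 = (3.05184×10^8 + 5.58008×10^8)/2 = 4.31596×10^8 km.
Circular speed at r = 5.58008×10^8 km: v_c = √(μ/r) = 15.4211 km/s.
Transfer-orbit speed at the same r (vis-viva, a = a_t): v_t = √[μ(2/r − 1/a_t)] = 12.9675 km/s.
Δv₂ = |v_t − v_c| = |12.9675 − 15.4211| = 2.454 km/s.

Δv₂ = 2.45 km/s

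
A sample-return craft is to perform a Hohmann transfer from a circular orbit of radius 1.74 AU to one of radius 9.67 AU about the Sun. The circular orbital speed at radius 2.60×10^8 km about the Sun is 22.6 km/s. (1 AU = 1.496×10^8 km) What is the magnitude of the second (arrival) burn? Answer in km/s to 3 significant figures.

From the circular-orbit relation v² = μ/r at r = 2.60×10^8 km: μ = v²r = (22.6)² × 2.60×10^8 = 1.32798×10^11 km³/s².
In km: r₁ = 1.74 × 1.496×10^8 = 2.60304×10^8 km; r₂ = 9.67 × 1.496×10^8 = 1.446632×10^9 km.
Semi-major axis of the transfer orbit: a_t = (2.60304×10^8 + 1.446632×10^9)/2 = 8.53468×10^8 km.
On the circular orbit at r = 1.446632×10^9 km, v_c = √(μ/r) = 9.581 km/s.
Vis-viva on the transfer ellipse at r = 1.446632×10^9 km gives v_t = √[μ(2/r − 1/a_t)] = 5.291 km/s.
Δv₂ = |v_t − v_c| = |5.291 − 9.581| = 4.290 km/s.

Δv₂ = 4.29 km/s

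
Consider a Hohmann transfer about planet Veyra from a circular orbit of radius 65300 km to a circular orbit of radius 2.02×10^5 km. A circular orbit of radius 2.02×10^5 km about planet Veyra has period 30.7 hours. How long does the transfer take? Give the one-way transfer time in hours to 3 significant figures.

t = 8.26 hours

From Kepler's third law T² = 4π²r³/μ at r = 2.02×10^5 km, T = 30.7 hours = 30.7 × 3600 s = 1.1052×10^5 s: μ = 4π²r³/T² = 2.66399×10^7 km³/s².
Transfer-ellipse semi-major axis a_t = (r₁ + r₂)/2 = (65300 + 2.020×10^5)/2 = 1.3365×10^5 km.
Half the transfer-orbit period gives t = π√(a_t³/μ) = 29740 s.
Converting: 29740 s ÷ 3600 s/hour = 8.26 hours.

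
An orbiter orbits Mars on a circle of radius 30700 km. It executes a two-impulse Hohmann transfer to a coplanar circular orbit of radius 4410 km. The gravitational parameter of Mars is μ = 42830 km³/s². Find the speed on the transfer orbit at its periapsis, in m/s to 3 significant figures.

v = 4120 m/s

Semi-major axis of the transfer orbit: a_t = (30700 + 4410)/2 = 17555 km.
At periapsis, r = 4410 km.
Applying v² = μ(2/r − 1/a_t): v = 4.121 km/s.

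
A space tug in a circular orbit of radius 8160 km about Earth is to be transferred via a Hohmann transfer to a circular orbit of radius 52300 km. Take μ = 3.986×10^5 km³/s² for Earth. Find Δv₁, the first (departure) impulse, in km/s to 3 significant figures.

Δv₁ = 2.20 km/s

Transfer-ellipse semi-major axis a_t = (r₁ + r₂)/2 = (8160 + 52300)/2 = 30230 km.
On the circular orbit at r = 8160 km, v_c = √(μ/r) = 6.989 km/s.
Transfer-orbit speed at the same r (vis-viva, a = a_t): v_t = √[μ(2/r − 1/a_t)] = 9.193 km/s.
Δv₁ = |v_t − v_c| = |9.193 − 6.989| = 2.204 km/s.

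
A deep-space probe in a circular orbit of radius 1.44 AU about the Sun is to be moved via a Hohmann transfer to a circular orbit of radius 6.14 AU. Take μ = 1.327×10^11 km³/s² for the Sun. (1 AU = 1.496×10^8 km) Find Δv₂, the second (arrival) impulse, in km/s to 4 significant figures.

Δv₂ = 4.611 km/s

In km: r₁ = 1.44 × 1.496×10^8 = 2.15424×10^8 km; r₂ = 6.14 × 1.496×10^8 = 9.18544×10^8 km.
Semi-major axis of the transfer orbit: a_t = (2.15424×10^8 + 9.18544×10^8)/2 = 5.66984×10^8 km.
Circular speed at r = 9.18544×10^8 km: v_c = √(μ/r) = 12.02 km/s.
Vis-viva on the transfer ellipse at r = 9.18544×10^8 km gives v_t = √[μ(2/r − 1/a_t)] = 7.409 km/s.
Δv₂ = |v_t − v_c| = |7.409 − 12.02| = 4.611 km/s.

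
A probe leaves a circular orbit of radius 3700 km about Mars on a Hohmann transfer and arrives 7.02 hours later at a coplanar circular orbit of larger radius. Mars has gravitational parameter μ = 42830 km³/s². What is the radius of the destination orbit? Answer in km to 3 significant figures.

Transfer time t = 7.02 hours = 25272 s, and t = π√(a_t³/μ).
So a_t = (μ t²/π²)^(1/3) = (42830 × (25272)² / π²)^(1/3) = 14047 km.
Since a_t = (r₁ + r₂)/2, r₂ = 2a_t − r₁ = 2×14047 − 3700 = 24394 km.

r₂ = 24400 km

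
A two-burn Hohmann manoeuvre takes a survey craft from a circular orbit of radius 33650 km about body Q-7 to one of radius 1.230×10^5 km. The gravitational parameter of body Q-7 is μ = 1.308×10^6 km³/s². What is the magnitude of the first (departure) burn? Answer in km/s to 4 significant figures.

Δv₁ = 1.578 km/s

Transfer-ellipse semi-major axis a_t = (r₁ + r₂)/2 = (33650 + 1.230×10^5)/2 = 78325 km.
Circular speed at r = 33650 km: v_c = √(μ/r) = 6.235 km/s.
Vis-viva on the transfer ellipse at r = 33650 km gives v_t = √[μ(2/r − 1/a_t)] = 7.813 km/s.
Δv₁ = |v_t − v_c| = |7.813 − 6.235| = 1.578 km/s.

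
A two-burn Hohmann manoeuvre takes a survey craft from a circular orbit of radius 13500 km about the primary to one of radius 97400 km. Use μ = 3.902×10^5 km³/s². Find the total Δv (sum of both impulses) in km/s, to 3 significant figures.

Δv = 2.76 km/s

Semi-major axis of the transfer orbit: a_t = (13500 + 97400)/2 = 55450 km.
Circular speed at r₁: v₁ = √(μ/r₁) = √(3.902×10^5/13500) = 5.376 km/s.
On the transfer ellipse at r₁, vis-viva gives v_p = √[μ(2/r₁ − 1/a_t)] = 7.125 km/s.
First burn Δv₁ = |v_p − v₁| = 1.749 km/s.
At r₂, v₂ = √(μ/r₂) = 2.002 km/s.
Transfer-orbit speed at r₂: v_a = √[μ(2/r₂ − 1/a_t)] = 0.9876 km/s.
Second burn Δv₂ = |v₂ − v_a| = 1.014 km/s.
Δv = Δv₁ + Δv₂ = 1.749 + 1.014 = 2.763 km/s.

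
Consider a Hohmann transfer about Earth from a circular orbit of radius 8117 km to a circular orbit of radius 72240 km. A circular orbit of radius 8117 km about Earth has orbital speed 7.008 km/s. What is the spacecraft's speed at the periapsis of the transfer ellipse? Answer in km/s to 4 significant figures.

From the circular-orbit relation v² = μ/r at r = 8117 km: μ = v²r = (7.008)² × 8117 = 3.98643×10^5 km³/s².
Semi-major axis of the transfer orbit: a_t = (8117 + 72240)/2 = 40178.5 km.
At periapsis, r = 8117 km.
Vis-viva: v = √[μ(2/r − 1/a_t)] = √[3.98643×10^5 × (2/8117 − 1/40178.5)] = 9.397 km/s.

v = 9.397 km/s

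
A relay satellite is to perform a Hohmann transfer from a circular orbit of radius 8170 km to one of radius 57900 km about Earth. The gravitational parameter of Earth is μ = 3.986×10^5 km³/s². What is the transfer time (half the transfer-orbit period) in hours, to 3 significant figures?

t = 8.30 hours

Transfer-ellipse semi-major axis a_t = (r₁ + r₂)/2 = (8170 + 57900)/2 = 33035 km.
Half the transfer-orbit period gives t = π√(a_t³/μ) = 29880 s.
Converting: 29880 s ÷ 3600 s/hour = 8.30 hours.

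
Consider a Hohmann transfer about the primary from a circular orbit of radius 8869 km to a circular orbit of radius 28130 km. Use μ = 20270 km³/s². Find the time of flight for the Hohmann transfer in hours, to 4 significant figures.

The Hohmann ellipse has a_t = (r₁ + r₂)/2 = 18499.5 km.
Half the transfer-orbit period gives t = π√(a_t³/μ) = 55520 s.
Converting: 55520 s ÷ 3600 s/hour = 15.42 hours.

t = 15.42 hours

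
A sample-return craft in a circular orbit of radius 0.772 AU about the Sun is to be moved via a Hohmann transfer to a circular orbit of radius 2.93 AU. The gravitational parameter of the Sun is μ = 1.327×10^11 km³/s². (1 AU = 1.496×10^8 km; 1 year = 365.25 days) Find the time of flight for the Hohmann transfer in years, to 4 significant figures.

In km: r₁ = 0.772 × 1.496×10^8 = 1.154912×10^8 km; r₂ = 2.93 × 1.496×10^8 = 4.38328×10^8 km.
Transfer-ellipse semi-major axis a_t = (r₁ + r₂)/2 = (1.154912×10^8 + 4.38328×10^8)/2 = 2.769096×10^8 km.
Half the transfer-orbit period gives t = π√(a_t³/μ) = 3.974×10^7 s.
Converting: 3.974×10^7 s ÷ 3.15576×10^7 s/year (365.25 × 86400) = 1.259 years.

t = 1.259 years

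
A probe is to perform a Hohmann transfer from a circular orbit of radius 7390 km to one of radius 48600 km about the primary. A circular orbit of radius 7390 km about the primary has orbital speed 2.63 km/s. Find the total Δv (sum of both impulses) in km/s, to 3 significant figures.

From the circular-orbit relation v² = μ/r at r = 7390 km: μ = v²r = (2.63)² × 7390 = 51115.9 km³/s².
Semi-major axis of the transfer orbit: a_t = (7390 + 48600)/2 = 27995 km.
Circular speed at r₁: v₁ = √(μ/r₁) = √(51115.9/7390) = 2.6300 km/s.
Transfer-orbit speed at r₁ (vis-viva): v_p = √[μ(2/r₁ − 1/a_t)] = 3.4652 km/s.
First burn Δv₁ = |v_p − v₁| = 0.8352 km/s.
At r₂, v₂ = √(μ/r₂) = 1.02556 km/s.
Transfer-orbit speed at r₂: v_a = √[μ(2/r₂ − 1/a_t)] = 0.526917 km/s.
Second burn Δv₂ = |v₂ − v_a| = 0.4986 km/s.
Δv = Δv₁ + Δv₂ = 0.8352 + 0.4986 = 1.334 km/s.

Δv = 1.33 km/s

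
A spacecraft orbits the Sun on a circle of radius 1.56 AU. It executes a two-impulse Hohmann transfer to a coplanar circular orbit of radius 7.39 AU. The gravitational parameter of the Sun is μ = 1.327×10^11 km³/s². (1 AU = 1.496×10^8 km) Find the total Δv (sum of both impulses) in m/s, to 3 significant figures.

In km: r₁ = 1.56 × 1.496×10^8 = 2.33376×10^8 km; r₂ = 7.39 × 1.496×10^8 = 1.105544×10^9 km.
The Hohmann ellipse has a_t = (r₁ + r₂)/2 = 6.6946×10^8 km.
Circular speed at r₁: v₁ = √(μ/r₁) = √(1.327×10^11/2.33376×10^8) = 23.84555 km/s.
On the transfer ellipse at r₁, vis-viva equation gives v_p = √[μ(2/r₁ − 1/a_t)] = 30.64313 km/s.
First burn Δv₁ = |v_p − v₁| = 6.7976 km/s.
At r₂, v₂ = √(μ/r₂) = 10.95588 km/s.
Transfer-orbit speed at r₂: v_a = √[μ(2/r₂ − 1/a_t)] = 6.468644 km/s.
Second burn Δv₂ = |v₂ − v_a| = 4.4872 km/s.
Δv = Δv₁ + Δv₂ = 6.7976 + 4.4872 = 11.28 km/s.

Δv = 11300 m/s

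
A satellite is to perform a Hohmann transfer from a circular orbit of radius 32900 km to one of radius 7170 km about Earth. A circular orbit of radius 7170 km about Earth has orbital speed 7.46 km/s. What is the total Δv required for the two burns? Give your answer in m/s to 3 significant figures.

Δv = 3500 m/s

From the circular-orbit relation v² = μ/r at r = 7170 km: μ = v²r = (7.46)² × 7170 = 3.99022×10^5 km³/s².
The Hohmann ellipse has a_t = (r₁ + r₂)/2 = 20035 km.
At r₁ the circular-orbit speed is v₁ = √(μ/r₁) = 3.4826 km/s.
Transfer-orbit speed at r₁ (vis-viva equation): v_a = √[μ(2/r₁ − 1/a_t)] = 2.0834 km/s.
First burn Δv₁ = |v_a − v₁| = 1.399 km/s.
Circular speed at r₂: v₂ = √(μ/r₂) = 7.460 km/s.
Transfer-orbit speed at r₂: v_p = √[μ(2/r₂ − 1/a_t)] = 9.560 km/s.
Second burn Δv₂ = |v₂ − v_p| = 2.100 km/s.
Δv = Δv₁ + Δv₂ = 1.399 + 2.100 = 3.499 km/s.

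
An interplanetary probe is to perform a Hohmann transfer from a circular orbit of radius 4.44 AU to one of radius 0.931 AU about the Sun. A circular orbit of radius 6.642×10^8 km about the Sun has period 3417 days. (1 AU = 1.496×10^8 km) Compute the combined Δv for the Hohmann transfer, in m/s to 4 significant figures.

From Kepler's third law T² = 4π²r³/μ at r = 6.642×10^8 km, T = 3417 days = 3417 × 86400 s = 2.952288×10^8 s: μ = 4π²r³/T² = 1.32721×10^11 km³/s².
In km: r₁ = 4.44 × 1.496×10^8 = 6.64224×10^8 km; r₂ = 0.931 × 1.496×10^8 = 1.392776×10^8 km.
Transfer-ellipse semi-major axis a_t = (r₁ + r₂)/2 = (6.64224×10^8 + 1.392776×10^8)/2 = 4.017508×10^8 km.
Circular speed at r₁: v₁ = √(μ/r₁) = √(1.32721×10^11/6.64224×10^8) = 14.136 km/s.
Transfer-orbit speed at r₁ (v² = μ(2/r − 1/a)): v_a = √[μ(2/r₁ − 1/a_t)] = 8.3229 km/s.
First burn Δv₁ = |v_a − v₁| = 5.813 km/s.
At r₂, v₂ = √(μ/r₂) = 30.869 km/s.
Transfer-orbit speed at r₂: v_p = √[μ(2/r₂ − 1/a_t)] = 39.692 km/s.
Second burn Δv₂ = |v₂ − v_p| = 8.823 km/s.
Total Δv = Δv₁ + Δv₂ = 14.64 km/s.

Δv = 14640 m/s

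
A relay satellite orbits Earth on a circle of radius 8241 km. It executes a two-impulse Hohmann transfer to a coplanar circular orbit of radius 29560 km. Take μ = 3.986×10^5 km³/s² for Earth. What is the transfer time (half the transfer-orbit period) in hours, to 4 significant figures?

t = 3.592 hours

Semi-major axis of the transfer orbit: a_t = (8241 + 29560)/2 = 18900.5 km.
Half the transfer-orbit period gives t = π√(a_t³/μ) = 12930 s.
Converting: 12930 s ÷ 3600 s/hour = 3.592 hours.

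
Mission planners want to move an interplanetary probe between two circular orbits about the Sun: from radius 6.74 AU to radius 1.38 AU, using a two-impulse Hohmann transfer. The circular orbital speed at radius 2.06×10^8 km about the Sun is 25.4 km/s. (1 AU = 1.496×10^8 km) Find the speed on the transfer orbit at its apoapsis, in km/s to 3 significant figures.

From the circular-orbit relation v² = μ/r at r = 2.06×10^8 km: μ = v²r = (25.4)² × 2.06×10^8 = 1.32903×10^11 km³/s².
In km: r₁ = 6.74 × 1.496×10^8 = 1.008304×10^9 km; r₂ = 1.38 × 1.496×10^8 = 2.06448×10^8 km.
Semi-major axis of the transfer orbit: a_t = (1.008304×10^9 + 2.06448×10^8)/2 = 6.07376×10^8 km.
At apoapsis, r = 1.008304×10^9 km.
Vis-viva: v = √[μ(2/r − 1/a_t)] = √[1.32903×10^11 × (2/1.008304×10^9 − 1/6.07376×10^8)] = 6.693 km/s.

v = 6.69 km/s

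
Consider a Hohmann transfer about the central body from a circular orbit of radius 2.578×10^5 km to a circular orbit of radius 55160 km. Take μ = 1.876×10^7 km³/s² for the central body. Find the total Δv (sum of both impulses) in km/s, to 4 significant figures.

Semi-major axis of the transfer orbit: a_t = (2.578×10^5 + 55160)/2 = 1.5648×10^5 km.
At r₁ the circular-orbit speed is v₁ = √(μ/r₁) = 8.531 km/s.
Transfer-orbit speed at r₁ (vis-viva equation): v_a = √[μ(2/r₁ − 1/a_t)] = 5.065 km/s.
First burn Δv₁ = |v_a − v₁| = 3.466 km/s.
At r₂, v₂ = √(μ/r₂) = 18.442 km/s.
Transfer-orbit speed at r₂: v_p = √[μ(2/r₂ − 1/a_t)] = 23.671 km/s.
Second burn Δv₂ = |v₂ − v_p| = 5.229 km/s.
Δv = Δv₁ + Δv₂ = 3.466 + 5.229 = 8.695 km/s.

Δv = 8.695 km/s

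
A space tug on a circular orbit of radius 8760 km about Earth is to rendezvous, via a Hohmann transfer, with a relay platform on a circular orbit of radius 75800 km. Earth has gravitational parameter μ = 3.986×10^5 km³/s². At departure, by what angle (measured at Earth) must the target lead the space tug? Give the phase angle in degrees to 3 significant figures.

φ = 105°

Transfer-ellipse semi-major axis a_t = (r₁ + r₂)/2 = (8760 + 75800)/2 = 42280 km.
The half-period of the transfer ellipse is t = π√(a_t³/μ) = 43260 s.
Target angular speed ω₂ = √(μ/r₂³) = 3.0253×10^-5 rad/s.
Angle swept by the target during transfer: ω₂·t = 1.3087 rad = 74.98°.
The space tug traverses 180° on the transfer ellipse, so the target must lead by 180° − 74.98° = 105°.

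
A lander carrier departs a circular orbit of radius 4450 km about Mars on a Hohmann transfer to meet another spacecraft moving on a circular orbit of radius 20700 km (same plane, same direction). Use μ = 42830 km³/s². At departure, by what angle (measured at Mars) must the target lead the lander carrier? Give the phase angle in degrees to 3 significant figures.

φ = 94.8°

Transfer-ellipse semi-major axis a_t = (r₁ + r₂)/2 = (4450 + 20700)/2 = 12575 km.
Transfer time t = π√(a_t³/μ) = 21406 s.
Target angular speed ω₂ = √(μ/r₂³) = 6.9489×10^-5 rad/s.
Angle swept by the target during transfer: ω₂·t = 1.4875 rad = 85.23°.
Arrival is 180° from departure on the ellipse, so φ = 180° − 85.23° = 94.8°.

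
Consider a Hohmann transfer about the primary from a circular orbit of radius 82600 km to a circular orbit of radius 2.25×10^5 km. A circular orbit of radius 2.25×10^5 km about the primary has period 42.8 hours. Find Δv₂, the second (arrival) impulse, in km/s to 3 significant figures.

From Kepler's third law T² = 4π²r³/μ at r = 2.25×10^5 km, T = 42.8 hours = 42.8 × 3600 s = 1.5408×10^5 s: μ = 4π²r³/T² = 1.89415×10^7 km³/s².
The Hohmann ellipse has a_t = (r₁ + r₂)/2 = 1.538×10^5 km.
Circular speed at r = 2.250×10^5 km: v_c = √(μ/r) = 9.175 km/s.
Vis-viva on the transfer ellipse at r = 2.250×10^5 km gives v_t = √[μ(2/r − 1/a_t)] = 6.724 km/s.
Δv₂ = |v_t − v_c| = |6.724 − 9.175| = 2.451 km/s.

Δv₂ = 2.45 km/s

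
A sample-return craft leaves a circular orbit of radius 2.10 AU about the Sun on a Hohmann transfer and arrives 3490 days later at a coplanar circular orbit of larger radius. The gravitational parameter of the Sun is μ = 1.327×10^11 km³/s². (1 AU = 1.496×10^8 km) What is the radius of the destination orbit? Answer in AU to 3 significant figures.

r₂ = 12.2 AU

In km: r₁ = 2.10 × 1.496×10^8 = 3.1416×10^8 km.
Transfer time t = 3490 days = 3.01536×10^8 s, and t = π√(a_t³/μ).
So a_t = (μ t²/π²)^(1/3) = (1.327×10^11 × (3.01536×10^8)² / π²)^(1/3) = 1.0693×10^9 km.
Since a_t = (r₁ + r₂)/2, r₂ = 2a_t − r₁ = 2×1.0693×10^9 − 3.1416×10^8 = 1.82444×10^9 km.
In AU: r₂ = 1.82444×10^9 / 1.496×10^8 = 12.2 AU.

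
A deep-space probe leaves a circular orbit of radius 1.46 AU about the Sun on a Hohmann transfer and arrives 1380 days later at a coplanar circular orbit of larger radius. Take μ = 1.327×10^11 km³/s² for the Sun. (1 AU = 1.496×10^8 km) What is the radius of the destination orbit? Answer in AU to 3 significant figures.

In km: r₁ = 1.46 × 1.496×10^8 = 2.18416×10^8 km.
Transfer time t = 1380 days = 1.19232×10^8 s, and t = π√(a_t³/μ).
So a_t = (μ t²/π²)^(1/3) = (1.327×10^11 × (1.19232×10^8)² / π²)^(1/3) = 5.7604×10^8 km.
Since a_t = (r₁ + r₂)/2, r₂ = 2a_t − r₁ = 2×5.7604×10^8 − 2.18416×10^8 = 9.33664×10^8 km.
In AU: r₂ = 9.33664×10^8 / 1.496×10^8 = 6.24 AU.

r₂ = 6.24 AU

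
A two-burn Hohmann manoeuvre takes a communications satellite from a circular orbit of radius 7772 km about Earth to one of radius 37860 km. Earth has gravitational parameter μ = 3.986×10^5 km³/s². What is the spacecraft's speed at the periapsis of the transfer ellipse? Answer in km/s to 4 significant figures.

v = 9.225 km/s

The Hohmann ellipse has a_t = (r₁ + r₂)/2 = 22816 km.
The periapsis of the transfer ellipse is at r = 7772 km.
Vis-viva: v = √[μ(2/r − 1/a_t)] = √[3.986×10^5 × (2/7772 − 1/22816)] = 9.225 km/s.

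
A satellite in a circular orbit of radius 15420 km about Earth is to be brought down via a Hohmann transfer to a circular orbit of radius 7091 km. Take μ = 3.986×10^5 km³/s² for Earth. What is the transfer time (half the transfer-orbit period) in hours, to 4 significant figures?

t = 1.651 hours

The Hohmann ellipse has a_t = (r₁ + r₂)/2 = 11255.5 km.
Half the transfer-orbit period gives t = π√(a_t³/μ) = 5942 s.
Converting: 5942 s ÷ 3600 s/hour = 1.651 hours.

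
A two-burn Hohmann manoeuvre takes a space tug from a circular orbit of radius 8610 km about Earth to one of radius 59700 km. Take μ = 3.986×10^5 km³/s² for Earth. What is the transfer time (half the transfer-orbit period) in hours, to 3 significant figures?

The Hohmann ellipse has a_t = (r₁ + r₂)/2 = 34155 km.
Transfer time t = π√(a_t³/μ) = π√((34155)³ / 3.986×10^5) = 31409.6 s.
Converting: 31409.6 s ÷ 3600 s/hour = 8.72 hours.

t = 8.72 hours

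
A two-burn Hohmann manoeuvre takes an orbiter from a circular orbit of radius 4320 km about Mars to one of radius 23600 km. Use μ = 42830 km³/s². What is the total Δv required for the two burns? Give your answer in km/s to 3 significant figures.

The Hohmann ellipse has a_t = (r₁ + r₂)/2 = 13960 km.
Circular speed at r₁: v₁ = √(μ/r₁) = √(42830/4320) = 3.1487 km/s.
Transfer-orbit speed at r₁ (v² = μ(2/r − 1/a)): v_p = √[μ(2/r₁ − 1/a_t)] = 4.0940 km/s.
First burn Δv₁ = |v_p − v₁| = 0.9453 km/s.
At r₂, v₂ = √(μ/r₂) = 1.3472 km/s.
Transfer-orbit speed at r₂: v_a = √[μ(2/r₂ − 1/a_t)] = 0.74941 km/s.
Second burn Δv₂ = |v₂ − v_a| = 0.5978 km/s.
Δv = Δv₁ + Δv₂ = 0.9453 + 0.5978 = 1.543 km/s.

Δv = 1.54 km/s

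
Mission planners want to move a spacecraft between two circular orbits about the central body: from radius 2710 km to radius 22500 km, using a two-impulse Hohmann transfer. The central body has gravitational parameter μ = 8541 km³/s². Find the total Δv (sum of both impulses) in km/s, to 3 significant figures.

Δv = 0.927 km/s

Transfer-ellipse semi-major axis a_t = (r₁ + r₂)/2 = (2710 + 22500)/2 = 12605 km.
Circular speed at r₁: v₁ = √(μ/r₁) = √(8541/2710) = 1.7753 km/s.
On the transfer ellipse at r₁, vis-viva gives v_p = √[μ(2/r₁ − 1/a_t)] = 2.3719 km/s.
First burn Δv₁ = |v_p − v₁| = 0.5966 km/s.
Circular speed at r₂: v₂ = √(μ/r₂) = 0.6161 km/s.
Transfer-orbit speed at r₂: v_a = √[μ(2/r₂ − 1/a_t)] = 0.2857 km/s.
Second burn Δv₂ = |v₂ − v_a| = 0.3304 km/s.
Δv = Δv₁ + Δv₂ = 0.5966 + 0.3304 = 0.9270 km/s.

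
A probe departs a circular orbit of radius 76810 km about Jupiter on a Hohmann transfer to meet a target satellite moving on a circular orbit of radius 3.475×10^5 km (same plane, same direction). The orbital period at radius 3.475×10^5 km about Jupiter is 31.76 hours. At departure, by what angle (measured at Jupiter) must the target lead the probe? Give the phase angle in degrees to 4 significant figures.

φ = 94.13°

From Kepler's third law T² = 4π²r³/μ at r = 3.475×10^5 km, T = 31.76 hours = 31.76 × 3600 s = 1.14336×10^5 s: μ = 4π²r³/T² = 1.26724×10^8 km³/s².
The Hohmann ellipse has a_t = (r₁ + r₂)/2 = 2.12155×10^5 km.
The half-period of the transfer ellipse is t = π√(a_t³/μ) = 27271.0 s.
Target angular speed ω₂ = √(μ/r₂³) = 5.49537×10^-5 rad/s.
Angle swept by the target during transfer: ω₂·t = 1.49864 rad = 85.87°.
Arrival is 180° from departure on the ellipse, so φ = 180° − 85.87° = 94.13°.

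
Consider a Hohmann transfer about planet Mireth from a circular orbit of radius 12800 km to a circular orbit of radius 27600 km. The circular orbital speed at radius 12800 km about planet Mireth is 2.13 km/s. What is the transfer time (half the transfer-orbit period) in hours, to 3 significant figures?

From the circular-orbit relation v² = μ/r at r = 12800 km: μ = v²r = (2.13)² × 12800 = 58072.3 km³/s².
The Hohmann ellipse has a_t = (r₁ + r₂)/2 = 20200 km.
By Kepler's third law the transfer-orbit period is T = 2π√(a_t³/μ), so t = T/2 = 37430 s.
Converting: 37430 s ÷ 3600 s/hour = 10.4 hours.

t = 10.4 hours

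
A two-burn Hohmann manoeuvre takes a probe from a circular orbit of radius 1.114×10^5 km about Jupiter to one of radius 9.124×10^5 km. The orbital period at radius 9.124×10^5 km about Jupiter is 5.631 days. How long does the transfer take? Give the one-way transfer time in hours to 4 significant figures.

From Kepler's third law T² = 4π²r³/μ at r = 9.124×10^5 km, T = 5.631 days = 5.631 × 86400 s = 4.865184×10^5 s: μ = 4π²r³/T² = 1.26683×10^8 km³/s².
The Hohmann ellipse has a_t = (r₁ + r₂)/2 = 5.119×10^5 km.
By Kepler's third law the transfer-orbit period is T = 2π√(a_t³/μ), so t = T/2 = 1.0223×10^5 s.
Converting: 1.0223×10^5 s ÷ 3600 s/hour = 28.40 hours.

t = 28.40 hours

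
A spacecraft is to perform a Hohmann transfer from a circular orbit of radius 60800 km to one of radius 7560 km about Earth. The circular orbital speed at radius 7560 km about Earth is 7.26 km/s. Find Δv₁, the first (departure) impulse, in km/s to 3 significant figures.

Δv₁ = 1.36 km/s

From the circular-orbit relation v² = μ/r at r = 7560 km: μ = v²r = (7.26)² × 7560 = 3.98469×10^5 km³/s².
The Hohmann ellipse has a_t = (r₁ + r₂)/2 = 34180 km.
Circular speed at r = 60800 km: v_c = √(μ/r) = 2.560 km/s.
Vis-viva on the transfer ellipse at r = 60800 km gives v_t = √[μ(2/r − 1/a_t)] = 1.204 km/s.
Δv₁ = |v_t − v_c| = |1.204 − 2.560| = 1.356 km/s.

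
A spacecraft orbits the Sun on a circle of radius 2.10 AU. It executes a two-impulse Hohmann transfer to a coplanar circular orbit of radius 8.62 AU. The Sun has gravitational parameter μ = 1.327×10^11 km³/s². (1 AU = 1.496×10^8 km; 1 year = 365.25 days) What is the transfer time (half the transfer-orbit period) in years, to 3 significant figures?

t = 6.21 years

In km: r₁ = 2.10 × 1.496×10^8 = 3.1416×10^8 km; r₂ = 8.62 × 1.496×10^8 = 1.289552×10^9 km.
The Hohmann ellipse has a_t = (r₁ + r₂)/2 = 8.01856×10^8 km.
Transfer time t = π√(a_t³/μ) = π√((8.01856×10^8)³ / 1.327×10^11) = 1.9582×10^8 s.
Converting: 1.9582×10^8 s ÷ 3.15576×10^7 s/year (365.25 × 86400) = 6.21 years.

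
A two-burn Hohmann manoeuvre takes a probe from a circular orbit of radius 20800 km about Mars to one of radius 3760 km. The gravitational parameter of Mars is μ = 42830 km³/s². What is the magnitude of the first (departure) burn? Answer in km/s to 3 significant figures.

Semi-major axis of the transfer orbit: a_t = (20800 + 3760)/2 = 12280 km.
Circular speed at r = 20800 km: v_c = √(μ/r) = 1.43497 km/s.
Transfer-orbit speed at the same r (vis-viva, a = a_t): v_t = √[μ(2/r − 1/a_t)] = 0.794030 km/s.
Δv₁ = |v_t − v_c| = |0.794030 − 1.43497| = 0.6409 km/s.

Δv₁ = 0.641 km/s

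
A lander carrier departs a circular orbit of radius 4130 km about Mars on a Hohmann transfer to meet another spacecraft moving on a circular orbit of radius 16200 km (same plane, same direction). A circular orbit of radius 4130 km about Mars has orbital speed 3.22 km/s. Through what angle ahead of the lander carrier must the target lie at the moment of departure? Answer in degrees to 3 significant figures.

From the circular-orbit relation v² = μ/r at r = 4130 km: μ = v²r = (3.22)² × 4130 = 42821.5 km³/s².
Semi-major axis of the transfer orbit: a_t = (4130 + 16200)/2 = 10165 km.
Transfer time t = π√(a_t³/μ) = 15559 s.
Target angular speed ω₂ = √(μ/r₂³) = 1.0036×10^-4 rad/s.
Angle swept by the target during transfer: ω₂·t = 1.5615 rad = 89.47°.
Arrival is 180° from departure on the ellipse, so φ = 180° − 89.47° = 90.5°.

φ = 90.5°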